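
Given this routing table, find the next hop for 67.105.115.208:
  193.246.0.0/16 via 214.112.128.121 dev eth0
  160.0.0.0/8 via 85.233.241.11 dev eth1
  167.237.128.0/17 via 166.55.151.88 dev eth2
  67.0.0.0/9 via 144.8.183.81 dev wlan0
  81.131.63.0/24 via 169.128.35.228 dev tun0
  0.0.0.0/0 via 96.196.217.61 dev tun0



Longest prefix match for 67.105.115.208:
  /16 193.246.0.0: no
  /8 160.0.0.0: no
  /17 167.237.128.0: no
  /9 67.0.0.0: MATCH
  /24 81.131.63.0: no
  /0 0.0.0.0: MATCH
Selected: next-hop 144.8.183.81 via wlan0 (matched /9)


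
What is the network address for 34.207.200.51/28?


IP:   00100010.11001111.11001000.00110011
Mask: 11111111.11111111.11111111.11110000
AND operation:
Net:  00100010.11001111.11001000.00110000
Network: 34.207.200.48/28


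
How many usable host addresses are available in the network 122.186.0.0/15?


Host bits = 32 - 15 = 17
Total addresses = 2^17 = 131072
Usable = total - 2 (network and broadcast)
Usable hosts: 131070


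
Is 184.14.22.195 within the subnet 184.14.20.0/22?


Subnet network: 184.14.20.0
Test IP AND mask: 184.14.20.0
Yes, 184.14.22.195 is in 184.14.20.0/22


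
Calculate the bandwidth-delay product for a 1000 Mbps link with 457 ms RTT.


BDP = bandwidth * RTT
= 1000 Mbps * 457 ms
= 1000 * 1e6 * 457 / 1000 bits
= 457000000 bits
= 57125000 bytes
= 55786.1328 KB
BDP = 457000000 bits (57125000 bytes)


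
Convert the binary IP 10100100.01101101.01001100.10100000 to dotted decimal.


10100100 = 164
01101101 = 109
01001100 = 76
10100000 = 160
IP: 164.109.76.160


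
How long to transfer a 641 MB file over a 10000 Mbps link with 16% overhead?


Effective throughput = 10000 * (1 - 16/100) = 8400 Mbps
File size in Mb = 641 * 8 = 5128 Mb
Time = 5128 / 8400
Time = 0.6105 seconds


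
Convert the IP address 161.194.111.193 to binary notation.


161 = 10100001
194 = 11000010
111 = 01101111
193 = 11000001
Binary: 10100001.11000010.01101111.11000001


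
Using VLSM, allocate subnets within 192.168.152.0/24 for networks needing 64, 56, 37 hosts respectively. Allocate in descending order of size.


64 hosts -> /25 (126 usable): 192.168.152.0/25
56 hosts -> /26 (62 usable): 192.168.152.128/26
37 hosts -> /26 (62 usable): 192.168.152.192/26
Allocation: 192.168.152.0/25 (64 hosts, 126 usable); 192.168.152.128/26 (56 hosts, 62 usable); 192.168.152.192/26 (37 hosts, 62 usable)


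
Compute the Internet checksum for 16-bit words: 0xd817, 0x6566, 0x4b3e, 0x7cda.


Sum all words (with carry folding):
+ 0xd817 = 0xd817
+ 0x6566 = 0x3d7e
+ 0x4b3e = 0x88bc
+ 0x7cda = 0x0597
One's complement: ~0x0597
Checksum = 0xfa68


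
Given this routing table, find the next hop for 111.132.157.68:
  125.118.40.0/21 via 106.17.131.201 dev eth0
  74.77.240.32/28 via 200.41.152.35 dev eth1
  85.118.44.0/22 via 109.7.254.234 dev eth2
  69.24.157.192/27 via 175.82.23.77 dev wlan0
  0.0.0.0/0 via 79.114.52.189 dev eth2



Longest prefix match for 111.132.157.68:
  /21 125.118.40.0: no
  /28 74.77.240.32: no
  /22 85.118.44.0: no
  /27 69.24.157.192: no
  /0 0.0.0.0: MATCH
Selected: next-hop 79.114.52.189 via eth2 (matched /0)


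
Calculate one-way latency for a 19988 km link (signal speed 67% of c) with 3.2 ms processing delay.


Speed = 0.67 * 3e5 km/s = 201000 km/s
Propagation delay = 19988 / 201000 = 0.0994 s = 99.4428 ms
Processing delay = 3.2 ms
Total one-way latency = 102.6428 ms


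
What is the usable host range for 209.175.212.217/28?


Network: 209.175.212.208
Broadcast: 209.175.212.223
First usable = network + 1
Last usable = broadcast - 1
Range: 209.175.212.209 to 209.175.212.222


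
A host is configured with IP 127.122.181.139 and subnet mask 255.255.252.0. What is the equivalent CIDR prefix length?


Binary: 11111111.11111111.11111100.00000000
Count leading 1s
Prefix: /22


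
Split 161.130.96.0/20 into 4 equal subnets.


New prefix = 20 + 2 = 22
Each subnet has 1024 addresses
  161.130.96.0/22
  161.130.100.0/22
  161.130.104.0/22
  161.130.108.0/22
Subnets: 161.130.96.0/22, 161.130.100.0/22, 161.130.104.0/22, 161.130.108.0/22


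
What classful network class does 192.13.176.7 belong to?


First octet: 192
Binary: 11000000
110xxxxx -> Class C (192-223)
Class C, default mask 255.255.255.0 (/24)


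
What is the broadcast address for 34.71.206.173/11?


Network: 34.64.0.0/11
Host bits = 21
Set all host bits to 1:
Broadcast: 34.95.255.255


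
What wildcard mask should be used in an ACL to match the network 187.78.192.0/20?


Subnet mask: 255.255.240.0
Wildcard = 255.255.255.255 - subnet mask
255 - 255 = 0
255 - 255 = 0
255 - 240 = 15
255 - 0 = 255
Wildcard: 0.0.15.255


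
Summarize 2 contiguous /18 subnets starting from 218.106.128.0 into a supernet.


Original prefix: /18
Number of subnets: 2 = 2^1
New prefix = 18 - 1 = 17
Supernet: 218.106.128.0/17


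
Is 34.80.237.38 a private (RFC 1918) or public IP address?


RFC 1918 private ranges:
  10.0.0.0/8 (10.0.0.0 - 10.255.255.255)
  172.16.0.0/12 (172.16.0.0 - 172.31.255.255)
  192.168.0.0/16 (192.168.0.0 - 192.168.255.255)
Public (not in any RFC 1918 range)


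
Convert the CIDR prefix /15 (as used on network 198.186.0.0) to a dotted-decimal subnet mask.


/15 means 15 network bits, 17 host bits
Binary: 11111111111111100000000000000000
Mask: 255.254.0.0


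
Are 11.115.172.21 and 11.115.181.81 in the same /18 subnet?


Mask: 255.255.192.0
11.115.172.21 AND mask = 11.115.128.0
11.115.181.81 AND mask = 11.115.128.0
Yes, same subnet (11.115.128.0)


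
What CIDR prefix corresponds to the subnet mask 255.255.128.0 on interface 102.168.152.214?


Binary: 11111111.11111111.10000000.00000000
Count leading 1s
Prefix: /17


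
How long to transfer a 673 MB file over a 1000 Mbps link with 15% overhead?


Effective throughput = 1000 * (1 - 15/100) = 850 Mbps
File size in Mb = 673 * 8 = 5384 Mb
Time = 5384 / 850
Time = 6.3341 seconds


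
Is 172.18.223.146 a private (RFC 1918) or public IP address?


RFC 1918 private ranges:
  10.0.0.0/8 (10.0.0.0 - 10.255.255.255)
  172.16.0.0/12 (172.16.0.0 - 172.31.255.255)
  192.168.0.0/16 (192.168.0.0 - 192.168.255.255)
Private (in 172.16.0.0/12)


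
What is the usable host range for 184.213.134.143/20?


Network: 184.213.128.0
Broadcast: 184.213.143.255
First usable = network + 1
Last usable = broadcast - 1
Range: 184.213.128.1 to 184.213.143.254


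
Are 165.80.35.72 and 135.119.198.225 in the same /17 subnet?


Mask: 255.255.128.0
165.80.35.72 AND mask = 165.80.0.0
135.119.198.225 AND mask = 135.119.128.0
No, different subnets (165.80.0.0 vs 135.119.128.0)


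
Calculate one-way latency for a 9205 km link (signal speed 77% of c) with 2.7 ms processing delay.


Speed = 0.77 * 3e5 km/s = 231000 km/s
Propagation delay = 9205 / 231000 = 0.0398 s = 39.8485 ms
Processing delay = 2.7 ms
Total one-way latency = 42.5485 ms


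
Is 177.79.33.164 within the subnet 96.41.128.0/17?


Subnet network: 96.41.128.0
Test IP AND mask: 177.79.0.0
No, 177.79.33.164 is not in 96.41.128.0/17


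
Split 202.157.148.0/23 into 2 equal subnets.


New prefix = 23 + 1 = 24
Each subnet has 256 addresses
  202.157.148.0/24
  202.157.149.0/24
Subnets: 202.157.148.0/24, 202.157.149.0/24


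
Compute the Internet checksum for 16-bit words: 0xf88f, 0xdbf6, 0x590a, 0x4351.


Sum all words (with carry folding):
+ 0xf88f = 0xf88f
+ 0xdbf6 = 0xd486
+ 0x590a = 0x2d91
+ 0x4351 = 0x70e2
One's complement: ~0x70e2
Checksum = 0x8f1d


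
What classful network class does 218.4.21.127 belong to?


First octet: 218
Binary: 11011010
110xxxxx -> Class C (192-223)
Class C, default mask 255.255.255.0 (/24)


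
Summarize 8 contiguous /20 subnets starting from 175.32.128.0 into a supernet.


Original prefix: /20
Number of subnets: 8 = 2^3
New prefix = 20 - 3 = 17
Supernet: 175.32.128.0/17


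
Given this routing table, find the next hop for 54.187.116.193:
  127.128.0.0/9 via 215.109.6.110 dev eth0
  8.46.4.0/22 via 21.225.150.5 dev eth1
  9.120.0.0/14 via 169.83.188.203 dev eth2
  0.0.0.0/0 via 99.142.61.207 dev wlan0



Longest prefix match for 54.187.116.193:
  /9 127.128.0.0: no
  /22 8.46.4.0: no
  /14 9.120.0.0: no
  /0 0.0.0.0: MATCH
Selected: next-hop 99.142.61.207 via wlan0 (matched /0)


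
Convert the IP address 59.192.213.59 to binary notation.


59 = 00111011
192 = 11000000
213 = 11010101
59 = 00111011
Binary: 00111011.11000000.11010101.00111011


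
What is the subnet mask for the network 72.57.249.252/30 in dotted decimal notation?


/30 means 30 network bits, 2 host bits
Binary: 11111111111111111111111111111100
Mask: 255.255.255.252


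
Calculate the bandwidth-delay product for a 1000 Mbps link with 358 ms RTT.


BDP = bandwidth * RTT
= 1000 Mbps * 358 ms
= 1000 * 1e6 * 358 / 1000 bits
= 358000000 bits
= 44750000 bytes
= 43701.1719 KB
BDP = 358000000 bits (44750000 bytes)


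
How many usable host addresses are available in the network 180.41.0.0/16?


Host bits = 32 - 16 = 16
Total addresses = 2^16 = 65536
Usable = total - 2 (network and broadcast)
Usable hosts: 65534


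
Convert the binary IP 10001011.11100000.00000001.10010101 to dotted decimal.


10001011 = 139
11100000 = 224
00000001 = 1
10010101 = 149
IP: 139.224.1.149


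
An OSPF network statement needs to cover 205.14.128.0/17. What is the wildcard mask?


Subnet mask: 255.255.128.0
Wildcard = 255.255.255.255 - subnet mask
255 - 255 = 0
255 - 255 = 0
255 - 128 = 127
255 - 0 = 255
Wildcard: 0.0.127.255


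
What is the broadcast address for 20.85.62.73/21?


Network: 20.85.56.0/21
Host bits = 11
Set all host bits to 1:
Broadcast: 20.85.63.255


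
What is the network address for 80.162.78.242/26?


IP:   01010000.10100010.01001110.11110010
Mask: 11111111.11111111.11111111.11000000
AND operation:
Net:  01010000.10100010.01001110.11000000
Network: 80.162.78.192/26


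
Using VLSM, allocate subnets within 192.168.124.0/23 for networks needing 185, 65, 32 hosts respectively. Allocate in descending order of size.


185 hosts -> /24 (254 usable): 192.168.124.0/24
65 hosts -> /25 (126 usable): 192.168.125.0/25
32 hosts -> /26 (62 usable): 192.168.125.128/26
Allocation: 192.168.124.0/24 (185 hosts, 254 usable); 192.168.125.0/25 (65 hosts, 126 usable); 192.168.125.128/26 (32 hosts, 62 usable)


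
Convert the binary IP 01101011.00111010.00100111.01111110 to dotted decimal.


01101011 = 107
00111010 = 58
00100111 = 39
01111110 = 126
IP: 107.58.39.126


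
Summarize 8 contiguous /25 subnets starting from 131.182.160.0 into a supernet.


Original prefix: /25
Number of subnets: 8 = 2^3
New prefix = 25 - 3 = 22
Supernet: 131.182.160.0/22


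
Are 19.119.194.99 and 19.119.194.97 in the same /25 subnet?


Mask: 255.255.255.128
19.119.194.99 AND mask = 19.119.194.0
19.119.194.97 AND mask = 19.119.194.0
Yes, same subnet (19.119.194.0)


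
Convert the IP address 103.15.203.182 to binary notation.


103 = 01100111
15 = 00001111
203 = 11001011
182 = 10110110
Binary: 01100111.00001111.11001011.10110110


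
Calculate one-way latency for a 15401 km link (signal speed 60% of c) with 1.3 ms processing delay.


Speed = 0.6 * 3e5 km/s = 180000 km/s
Propagation delay = 15401 / 180000 = 0.0856 s = 85.5611 ms
Processing delay = 1.3 ms
Total one-way latency = 86.8611 ms


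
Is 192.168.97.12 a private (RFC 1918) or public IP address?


RFC 1918 private ranges:
  10.0.0.0/8 (10.0.0.0 - 10.255.255.255)
  172.16.0.0/12 (172.16.0.0 - 172.31.255.255)
  192.168.0.0/16 (192.168.0.0 - 192.168.255.255)
Private (in 192.168.0.0/16)


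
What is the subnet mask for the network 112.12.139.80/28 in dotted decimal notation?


/28 means 28 network bits, 4 host bits
Binary: 11111111111111111111111111110000
Mask: 255.255.255.240


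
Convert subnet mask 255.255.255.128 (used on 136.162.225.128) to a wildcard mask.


Subnet mask: 255.255.255.128
Wildcard = 255.255.255.255 - subnet mask
255 - 255 = 0
255 - 255 = 0
255 - 255 = 0
255 - 128 = 127
Wildcard: 0.0.0.127


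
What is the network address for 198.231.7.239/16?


IP:   11000110.11100111.00000111.11101111
Mask: 11111111.11111111.00000000.00000000
AND operation:
Net:  11000110.11100111.00000000.00000000
Network: 198.231.0.0/16


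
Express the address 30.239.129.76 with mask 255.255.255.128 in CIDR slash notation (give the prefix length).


Binary: 11111111.11111111.11111111.10000000
Count leading 1s
Prefix: /25


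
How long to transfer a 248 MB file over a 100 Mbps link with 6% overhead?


Effective throughput = 100 * (1 - 6/100) = 94 Mbps
File size in Mb = 248 * 8 = 1984 Mb
Time = 1984 / 94
Time = 21.1064 seconds


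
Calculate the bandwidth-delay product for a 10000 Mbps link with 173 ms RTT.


BDP = bandwidth * RTT
= 10000 Mbps * 173 ms
= 10000 * 1e6 * 173 / 1000 bits
= 1730000000 bits
= 216250000 bytes
= 211181.6406 KB
BDP = 1730000000 bits (216250000 bytes)


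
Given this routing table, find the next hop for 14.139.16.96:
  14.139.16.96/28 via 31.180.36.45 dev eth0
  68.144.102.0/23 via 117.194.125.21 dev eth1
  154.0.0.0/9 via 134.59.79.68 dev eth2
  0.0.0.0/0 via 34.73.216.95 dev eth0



Longest prefix match for 14.139.16.96:
  /28 14.139.16.96: MATCH
  /23 68.144.102.0: no
  /9 154.0.0.0: no
  /0 0.0.0.0: MATCH
Selected: next-hop 31.180.36.45 via eth0 (matched /28)


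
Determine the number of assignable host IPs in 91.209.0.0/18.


Host bits = 32 - 18 = 14
Total addresses = 2^14 = 16384
Usable = total - 2 (network and broadcast)
Usable hosts: 16382


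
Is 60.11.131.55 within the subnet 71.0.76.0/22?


Subnet network: 71.0.76.0
Test IP AND mask: 60.11.128.0
No, 60.11.131.55 is not in 71.0.76.0/22


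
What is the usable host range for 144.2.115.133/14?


Network: 144.0.0.0
Broadcast: 144.3.255.255
First usable = network + 1
Last usable = broadcast - 1
Range: 144.0.0.1 to 144.3.255.254


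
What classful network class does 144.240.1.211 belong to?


First octet: 144
Binary: 10010000
10xxxxxx -> Class B (128-191)
Class B, default mask 255.255.0.0 (/16)


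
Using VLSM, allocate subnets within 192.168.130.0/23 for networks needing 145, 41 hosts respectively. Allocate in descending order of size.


145 hosts -> /24 (254 usable): 192.168.130.0/24
41 hosts -> /26 (62 usable): 192.168.131.0/26
Allocation: 192.168.130.0/24 (145 hosts, 254 usable); 192.168.131.0/26 (41 hosts, 62 usable)


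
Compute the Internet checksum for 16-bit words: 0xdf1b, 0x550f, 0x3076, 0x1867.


Sum all words (with carry folding):
+ 0xdf1b = 0xdf1b
+ 0x550f = 0x342b
+ 0x3076 = 0x64a1
+ 0x1867 = 0x7d08
One's complement: ~0x7d08
Checksum = 0x82f7


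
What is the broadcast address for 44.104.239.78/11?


Network: 44.96.0.0/11
Host bits = 21
Set all host bits to 1:
Broadcast: 44.127.255.255


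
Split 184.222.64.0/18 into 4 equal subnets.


New prefix = 18 + 2 = 20
Each subnet has 4096 addresses
  184.222.64.0/20
  184.222.80.0/20
  184.222.96.0/20
  184.222.112.0/20
Subnets: 184.222.64.0/20, 184.222.80.0/20, 184.222.96.0/20, 184.222.112.0/20


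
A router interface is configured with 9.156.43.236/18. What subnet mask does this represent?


/18 means 18 network bits, 14 host bits
Binary: 11111111111111111100000000000000
Mask: 255.255.192.0


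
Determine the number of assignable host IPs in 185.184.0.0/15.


Host bits = 32 - 15 = 17
Total addresses = 2^17 = 131072
Usable = total - 2 (network and broadcast)
Usable hosts: 131070


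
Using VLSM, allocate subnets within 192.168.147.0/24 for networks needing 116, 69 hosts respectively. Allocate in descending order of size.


116 hosts -> /25 (126 usable): 192.168.147.0/25
69 hosts -> /25 (126 usable): 192.168.147.128/25
Allocation: 192.168.147.0/25 (116 hosts, 126 usable); 192.168.147.128/25 (69 hosts, 126 usable)


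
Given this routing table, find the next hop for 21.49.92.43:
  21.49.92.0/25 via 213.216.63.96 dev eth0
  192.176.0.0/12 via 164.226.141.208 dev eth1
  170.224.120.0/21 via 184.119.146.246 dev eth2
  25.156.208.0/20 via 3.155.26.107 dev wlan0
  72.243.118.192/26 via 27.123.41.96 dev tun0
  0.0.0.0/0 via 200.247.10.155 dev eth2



Longest prefix match for 21.49.92.43:
  /25 21.49.92.0: MATCH
  /12 192.176.0.0: no
  /21 170.224.120.0: no
  /20 25.156.208.0: no
  /26 72.243.118.192: no
  /0 0.0.0.0: MATCH
Selected: next-hop 213.216.63.96 via eth0 (matched /25)


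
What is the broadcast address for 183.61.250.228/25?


Network: 183.61.250.128/25
Host bits = 7
Set all host bits to 1:
Broadcast: 183.61.250.255


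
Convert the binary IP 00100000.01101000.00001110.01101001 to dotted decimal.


00100000 = 32
01101000 = 104
00001110 = 14
01101001 = 105
IP: 32.104.14.105


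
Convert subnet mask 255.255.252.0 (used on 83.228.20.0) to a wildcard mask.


Subnet mask: 255.255.252.0
Wildcard = 255.255.255.255 - subnet mask
255 - 255 = 0
255 - 255 = 0
255 - 252 = 3
255 - 0 = 255
Wildcard: 0.0.3.255


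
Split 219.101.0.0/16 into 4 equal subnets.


New prefix = 16 + 2 = 18
Each subnet has 16384 addresses
  219.101.0.0/18
  219.101.64.0/18
  219.101.128.0/18
  219.101.192.0/18
Subnets: 219.101.0.0/18, 219.101.64.0/18, 219.101.128.0/18, 219.101.192.0/18


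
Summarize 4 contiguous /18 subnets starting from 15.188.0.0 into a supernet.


Original prefix: /18
Number of subnets: 4 = 2^2
New prefix = 18 - 2 = 16
Supernet: 15.188.0.0/16


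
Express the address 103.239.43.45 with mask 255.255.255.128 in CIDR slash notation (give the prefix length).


Binary: 11111111.11111111.11111111.10000000
Count leading 1s
Prefix: /25


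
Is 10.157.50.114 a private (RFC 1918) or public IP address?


RFC 1918 private ranges:
  10.0.0.0/8 (10.0.0.0 - 10.255.255.255)
  172.16.0.0/12 (172.16.0.0 - 172.31.255.255)
  192.168.0.0/16 (192.168.0.0 - 192.168.255.255)
Private (in 10.0.0.0/8)


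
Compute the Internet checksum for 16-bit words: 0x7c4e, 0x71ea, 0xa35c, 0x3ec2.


Sum all words (with carry folding):
+ 0x7c4e = 0x7c4e
+ 0x71ea = 0xee38
+ 0xa35c = 0x9195
+ 0x3ec2 = 0xd057
One's complement: ~0xd057
Checksum = 0x2fa8


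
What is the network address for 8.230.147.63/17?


IP:   00001000.11100110.10010011.00111111
Mask: 11111111.11111111.10000000.00000000
AND operation:
Net:  00001000.11100110.10000000.00000000
Network: 8.230.128.0/17


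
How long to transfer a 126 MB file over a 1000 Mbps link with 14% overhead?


Effective throughput = 1000 * (1 - 14/100) = 860 Mbps
File size in Mb = 126 * 8 = 1008 Mb
Time = 1008 / 860
Time = 1.1721 seconds


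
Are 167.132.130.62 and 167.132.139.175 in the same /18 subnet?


Mask: 255.255.192.0
167.132.130.62 AND mask = 167.132.128.0
167.132.139.175 AND mask = 167.132.128.0
Yes, same subnet (167.132.128.0)


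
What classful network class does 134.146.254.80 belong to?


First octet: 134
Binary: 10000110
10xxxxxx -> Class B (128-191)
Class B, default mask 255.255.0.0 (/16)


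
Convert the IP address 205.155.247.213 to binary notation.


205 = 11001101
155 = 10011011
247 = 11110111
213 = 11010101
Binary: 11001101.10011011.11110111.11010101


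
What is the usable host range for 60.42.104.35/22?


Network: 60.42.104.0
Broadcast: 60.42.107.255
First usable = network + 1
Last usable = broadcast - 1
Range: 60.42.104.1 to 60.42.107.254


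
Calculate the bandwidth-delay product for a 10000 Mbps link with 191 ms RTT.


BDP = bandwidth * RTT
= 10000 Mbps * 191 ms
= 10000 * 1e6 * 191 / 1000 bits
= 1910000000 bits
= 238750000 bytes
= 233154.2969 KB
BDP = 1910000000 bits (238750000 bytes)


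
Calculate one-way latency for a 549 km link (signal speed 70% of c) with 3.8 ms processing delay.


Speed = 0.7 * 3e5 km/s = 210000 km/s
Propagation delay = 549 / 210000 = 0.0026 s = 2.6143 ms
Processing delay = 3.8 ms
Total one-way latency = 6.4143 ms


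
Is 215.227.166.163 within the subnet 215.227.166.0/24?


Subnet network: 215.227.166.0
Test IP AND mask: 215.227.166.0
Yes, 215.227.166.163 is in 215.227.166.0/24


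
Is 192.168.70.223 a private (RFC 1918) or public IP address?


RFC 1918 private ranges:
  10.0.0.0/8 (10.0.0.0 - 10.255.255.255)
  172.16.0.0/12 (172.16.0.0 - 172.31.255.255)
  192.168.0.0/16 (192.168.0.0 - 192.168.255.255)
Private (in 192.168.0.0/16)


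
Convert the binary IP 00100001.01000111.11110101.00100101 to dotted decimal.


00100001 = 33
01000111 = 71
11110101 = 245
00100101 = 37
IP: 33.71.245.37


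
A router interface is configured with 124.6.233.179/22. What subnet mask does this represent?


/22 means 22 network bits, 10 host bits
Binary: 11111111111111111111110000000000
Mask: 255.255.252.0


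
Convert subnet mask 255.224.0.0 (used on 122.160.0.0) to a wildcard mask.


Subnet mask: 255.224.0.0
Wildcard = 255.255.255.255 - subnet mask
255 - 255 = 0
255 - 224 = 31
255 - 0 = 255
255 - 0 = 255
Wildcard: 0.31.255.255


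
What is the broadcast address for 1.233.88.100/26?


Network: 1.233.88.64/26
Host bits = 6
Set all host bits to 1:
Broadcast: 1.233.88.127


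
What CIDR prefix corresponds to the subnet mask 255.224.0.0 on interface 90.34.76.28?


Binary: 11111111.11100000.00000000.00000000
Count leading 1s
Prefix: /11


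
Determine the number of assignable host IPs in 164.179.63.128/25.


Host bits = 32 - 25 = 7
Total addresses = 2^7 = 128
Usable = total - 2 (network and broadcast)
Usable hosts: 126


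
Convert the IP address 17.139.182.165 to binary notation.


17 = 00010001
139 = 10001011
182 = 10110110
165 = 10100101
Binary: 00010001.10001011.10110110.10100101


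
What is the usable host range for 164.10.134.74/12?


Network: 164.0.0.0
Broadcast: 164.15.255.255
First usable = network + 1
Last usable = broadcast - 1
Range: 164.0.0.1 to 164.15.255.254


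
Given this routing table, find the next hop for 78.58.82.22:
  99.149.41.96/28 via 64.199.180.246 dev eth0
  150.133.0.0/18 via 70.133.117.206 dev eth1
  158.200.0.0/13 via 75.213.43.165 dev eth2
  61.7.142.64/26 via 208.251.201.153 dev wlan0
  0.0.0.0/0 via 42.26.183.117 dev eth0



Longest prefix match for 78.58.82.22:
  /28 99.149.41.96: no
  /18 150.133.0.0: no
  /13 158.200.0.0: no
  /26 61.7.142.64: no
  /0 0.0.0.0: MATCH
Selected: next-hop 42.26.183.117 via eth0 (matched /0)


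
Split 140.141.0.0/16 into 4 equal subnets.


New prefix = 16 + 2 = 18
Each subnet has 16384 addresses
  140.141.0.0/18
  140.141.64.0/18
  140.141.128.0/18
  140.141.192.0/18
Subnets: 140.141.0.0/18, 140.141.64.0/18, 140.141.128.0/18, 140.141.192.0/18


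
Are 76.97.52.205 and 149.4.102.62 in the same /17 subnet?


Mask: 255.255.128.0
76.97.52.205 AND mask = 76.97.0.0
149.4.102.62 AND mask = 149.4.0.0
No, different subnets (76.97.0.0 vs 149.4.0.0)


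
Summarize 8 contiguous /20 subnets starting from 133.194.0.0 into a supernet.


Original prefix: /20
Number of subnets: 8 = 2^3
New prefix = 20 - 3 = 17
Supernet: 133.194.0.0/17


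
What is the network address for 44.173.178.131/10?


IP:   00101100.10101101.10110010.10000011
Mask: 11111111.11000000.00000000.00000000
AND operation:
Net:  00101100.10000000.00000000.00000000
Network: 44.128.0.0/10


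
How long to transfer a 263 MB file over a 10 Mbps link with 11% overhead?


Effective throughput = 10 * (1 - 11/100) = 8.9 Mbps
File size in Mb = 263 * 8 = 2104 Mb
Time = 2104 / 8.9
Time = 236.4045 seconds


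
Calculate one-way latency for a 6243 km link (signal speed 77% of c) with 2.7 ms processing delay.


Speed = 0.77 * 3e5 km/s = 231000 km/s
Propagation delay = 6243 / 231000 = 0.027 s = 27.026 ms
Processing delay = 2.7 ms
Total one-way latency = 29.726 ms


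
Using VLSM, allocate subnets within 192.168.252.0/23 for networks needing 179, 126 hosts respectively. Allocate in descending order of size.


179 hosts -> /24 (254 usable): 192.168.252.0/24
126 hosts -> /25 (126 usable): 192.168.253.0/25
Allocation: 192.168.252.0/24 (179 hosts, 254 usable); 192.168.253.0/25 (126 hosts, 126 usable)


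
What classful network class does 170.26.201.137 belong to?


First octet: 170
Binary: 10101010
10xxxxxx -> Class B (128-191)
Class B, default mask 255.255.0.0 (/16)


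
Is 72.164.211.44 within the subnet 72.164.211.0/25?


Subnet network: 72.164.211.0
Test IP AND mask: 72.164.211.0
Yes, 72.164.211.44 is in 72.164.211.0/25


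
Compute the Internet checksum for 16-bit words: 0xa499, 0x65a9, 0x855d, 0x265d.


Sum all words (with carry folding):
+ 0xa499 = 0xa499
+ 0x65a9 = 0x0a43
+ 0x855d = 0x8fa0
+ 0x265d = 0xb5fd
One's complement: ~0xb5fd
Checksum = 0x4a02


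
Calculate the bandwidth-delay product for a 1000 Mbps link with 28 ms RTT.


BDP = bandwidth * RTT
= 1000 Mbps * 28 ms
= 1000 * 1e6 * 28 / 1000 bits
= 28000000 bits
= 3500000 bytes
= 3417.9688 KB
BDP = 28000000 bits (3500000 bytes)


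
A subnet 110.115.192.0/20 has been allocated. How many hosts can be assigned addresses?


Host bits = 32 - 20 = 12
Total addresses = 2^12 = 4096
Usable = total - 2 (network and broadcast)
Usable hosts: 4094


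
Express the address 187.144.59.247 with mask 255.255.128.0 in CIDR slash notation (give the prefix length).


Binary: 11111111.11111111.10000000.00000000
Count leading 1s
Prefix: /17


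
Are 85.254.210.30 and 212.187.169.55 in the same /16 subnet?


Mask: 255.255.0.0
85.254.210.30 AND mask = 85.254.0.0
212.187.169.55 AND mask = 212.187.0.0
No, different subnets (85.254.0.0 vs 212.187.0.0)


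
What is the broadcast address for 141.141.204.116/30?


Network: 141.141.204.116/30
Host bits = 2
Set all host bits to 1:
Broadcast: 141.141.204.119


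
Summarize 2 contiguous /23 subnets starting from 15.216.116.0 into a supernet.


Original prefix: /23
Number of subnets: 2 = 2^1
New prefix = 23 - 1 = 22
Supernet: 15.216.116.0/22


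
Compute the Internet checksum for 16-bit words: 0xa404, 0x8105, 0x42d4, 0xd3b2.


Sum all words (with carry folding):
+ 0xa404 = 0xa404
+ 0x8105 = 0x250a
+ 0x42d4 = 0x67de
+ 0xd3b2 = 0x3b91
One's complement: ~0x3b91
Checksum = 0xc46e


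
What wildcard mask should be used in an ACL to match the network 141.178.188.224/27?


Subnet mask: 255.255.255.224
Wildcard = 255.255.255.255 - subnet mask
255 - 255 = 0
255 - 255 = 0
255 - 255 = 0
255 - 224 = 31
Wildcard: 0.0.0.31


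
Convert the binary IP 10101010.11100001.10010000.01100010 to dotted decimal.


10101010 = 170
11100001 = 225
10010000 = 144
01100010 = 98
IP: 170.225.144.98


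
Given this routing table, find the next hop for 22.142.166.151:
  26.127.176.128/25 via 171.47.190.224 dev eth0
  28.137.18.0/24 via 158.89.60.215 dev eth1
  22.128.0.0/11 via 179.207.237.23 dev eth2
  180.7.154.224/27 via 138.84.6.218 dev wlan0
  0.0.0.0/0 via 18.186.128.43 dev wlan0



Longest prefix match for 22.142.166.151:
  /25 26.127.176.128: no
  /24 28.137.18.0: no
  /11 22.128.0.0: MATCH
  /27 180.7.154.224: no
  /0 0.0.0.0: MATCH
Selected: next-hop 179.207.237.23 via eth2 (matched /11)


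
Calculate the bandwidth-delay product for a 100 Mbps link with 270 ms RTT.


BDP = bandwidth * RTT
= 100 Mbps * 270 ms
= 100 * 1e6 * 270 / 1000 bits
= 27000000 bits
= 3375000 bytes
= 3295.8984 KB
BDP = 27000000 bits (3375000 bytes)


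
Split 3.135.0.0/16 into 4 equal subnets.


New prefix = 16 + 2 = 18
Each subnet has 16384 addresses
  3.135.0.0/18
  3.135.64.0/18
  3.135.128.0/18
  3.135.192.0/18
Subnets: 3.135.0.0/18, 3.135.64.0/18, 3.135.128.0/18, 3.135.192.0/18


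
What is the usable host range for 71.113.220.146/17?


Network: 71.113.128.0
Broadcast: 71.113.255.255
First usable = network + 1
Last usable = broadcast - 1
Range: 71.113.128.1 to 71.113.255.254


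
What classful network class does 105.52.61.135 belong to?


First octet: 105
Binary: 01101001
0xxxxxxx -> Class A (1-126)
Class A, default mask 255.0.0.0 (/8)


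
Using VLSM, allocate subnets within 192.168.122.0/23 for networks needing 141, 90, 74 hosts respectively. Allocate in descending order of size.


141 hosts -> /24 (254 usable): 192.168.122.0/24
90 hosts -> /25 (126 usable): 192.168.123.0/25
74 hosts -> /25 (126 usable): 192.168.123.128/25
Allocation: 192.168.122.0/24 (141 hosts, 254 usable); 192.168.123.0/25 (90 hosts, 126 usable); 192.168.123.128/25 (74 hosts, 126 usable)


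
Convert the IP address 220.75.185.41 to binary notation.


220 = 11011100
75 = 01001011
185 = 10111001
41 = 00101001
Binary: 11011100.01001011.10111001.00101001


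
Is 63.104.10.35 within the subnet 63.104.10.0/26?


Subnet network: 63.104.10.0
Test IP AND mask: 63.104.10.0
Yes, 63.104.10.35 is in 63.104.10.0/26


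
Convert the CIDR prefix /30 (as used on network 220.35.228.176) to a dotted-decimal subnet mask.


/30 means 30 network bits, 2 host bits
Binary: 11111111111111111111111111111100
Mask: 255.255.255.252


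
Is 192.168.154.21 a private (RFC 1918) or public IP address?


RFC 1918 private ranges:
  10.0.0.0/8 (10.0.0.0 - 10.255.255.255)
  172.16.0.0/12 (172.16.0.0 - 172.31.255.255)
  192.168.0.0/16 (192.168.0.0 - 192.168.255.255)
Private (in 192.168.0.0/16)


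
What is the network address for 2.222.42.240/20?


IP:   00000010.11011110.00101010.11110000
Mask: 11111111.11111111.11110000.00000000
AND operation:
Net:  00000010.11011110.00100000.00000000
Network: 2.222.32.0/20


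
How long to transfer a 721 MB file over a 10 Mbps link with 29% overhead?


Effective throughput = 10 * (1 - 29/100) = 7.1 Mbps
File size in Mb = 721 * 8 = 5768 Mb
Time = 5768 / 7.1
Time = 812.3944 seconds


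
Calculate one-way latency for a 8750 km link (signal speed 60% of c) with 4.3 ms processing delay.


Speed = 0.6 * 3e5 km/s = 180000 km/s
Propagation delay = 8750 / 180000 = 0.0486 s = 48.6111 ms
Processing delay = 4.3 ms
Total one-way latency = 52.9111 ms


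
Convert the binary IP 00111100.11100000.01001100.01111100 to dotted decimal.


00111100 = 60
11100000 = 224
01001100 = 76
01111100 = 124
IP: 60.224.76.124


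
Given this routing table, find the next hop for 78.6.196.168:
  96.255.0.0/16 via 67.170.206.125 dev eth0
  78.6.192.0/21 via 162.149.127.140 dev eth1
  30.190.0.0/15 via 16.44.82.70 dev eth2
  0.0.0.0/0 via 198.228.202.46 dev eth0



Longest prefix match for 78.6.196.168:
  /16 96.255.0.0: no
  /21 78.6.192.0: MATCH
  /15 30.190.0.0: no
  /0 0.0.0.0: MATCH
Selected: next-hop 162.149.127.140 via eth1 (matched /21)


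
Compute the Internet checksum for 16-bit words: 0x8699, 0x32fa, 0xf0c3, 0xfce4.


Sum all words (with carry folding):
+ 0x8699 = 0x8699
+ 0x32fa = 0xb993
+ 0xf0c3 = 0xaa57
+ 0xfce4 = 0xa73c
One's complement: ~0xa73c
Checksum = 0x58c3


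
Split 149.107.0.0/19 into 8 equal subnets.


New prefix = 19 + 3 = 22
Each subnet has 1024 addresses
  149.107.0.0/22
  149.107.4.0/22
  149.107.8.0/22
  149.107.12.0/22
  149.107.16.0/22
  149.107.20.0/22
  149.107.24.0/22
  149.107.28.0/22
Subnets: 149.107.0.0/22, 149.107.4.0/22, 149.107.8.0/22, 149.107.12.0/22, 149.107.16.0/22, 149.107.20.0/22, 149.107.24.0/22, 149.107.28.0/22


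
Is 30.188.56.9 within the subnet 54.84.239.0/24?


Subnet network: 54.84.239.0
Test IP AND mask: 30.188.56.0
No, 30.188.56.9 is not in 54.84.239.0/24


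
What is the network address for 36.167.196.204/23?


IP:   00100100.10100111.11000100.11001100
Mask: 11111111.11111111.11111110.00000000
AND operation:
Net:  00100100.10100111.11000100.00000000
Network: 36.167.196.0/23


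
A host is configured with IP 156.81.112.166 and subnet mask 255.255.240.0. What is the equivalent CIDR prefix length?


Binary: 11111111.11111111.11110000.00000000
Count leading 1s
Prefix: /20


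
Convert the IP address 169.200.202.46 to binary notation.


169 = 10101001
200 = 11001000
202 = 11001010
46 = 00101110
Binary: 10101001.11001000.11001010.00101110


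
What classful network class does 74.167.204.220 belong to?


First octet: 74
Binary: 01001010
0xxxxxxx -> Class A (1-126)
Class A, default mask 255.0.0.0 (/8)


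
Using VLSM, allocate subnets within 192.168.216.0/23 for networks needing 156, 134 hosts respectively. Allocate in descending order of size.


156 hosts -> /24 (254 usable): 192.168.216.0/24
134 hosts -> /24 (254 usable): 192.168.217.0/24
Allocation: 192.168.216.0/24 (156 hosts, 254 usable); 192.168.217.0/24 (134 hosts, 254 usable)


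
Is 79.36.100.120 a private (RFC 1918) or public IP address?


RFC 1918 private ranges:
  10.0.0.0/8 (10.0.0.0 - 10.255.255.255)
  172.16.0.0/12 (172.16.0.0 - 172.31.255.255)
  192.168.0.0/16 (192.168.0.0 - 192.168.255.255)
Public (not in any RFC 1918 range)


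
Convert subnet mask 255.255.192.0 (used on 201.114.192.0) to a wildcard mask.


Subnet mask: 255.255.192.0
Wildcard = 255.255.255.255 - subnet mask
255 - 255 = 0
255 - 255 = 0
255 - 192 = 63
255 - 0 = 255
Wildcard: 0.0.63.255


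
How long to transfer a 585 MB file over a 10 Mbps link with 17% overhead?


Effective throughput = 10 * (1 - 17/100) = 8.3 Mbps
File size in Mb = 585 * 8 = 4680 Mb
Time = 4680 / 8.3
Time = 563.8554 seconds


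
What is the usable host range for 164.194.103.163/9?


Network: 164.128.0.0
Broadcast: 164.255.255.255
First usable = network + 1
Last usable = broadcast - 1
Range: 164.128.0.1 to 164.255.255.254


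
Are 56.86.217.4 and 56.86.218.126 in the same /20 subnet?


Mask: 255.255.240.0
56.86.217.4 AND mask = 56.86.208.0
56.86.218.126 AND mask = 56.86.208.0
Yes, same subnet (56.86.208.0)


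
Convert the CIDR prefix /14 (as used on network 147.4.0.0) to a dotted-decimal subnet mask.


/14 means 14 network bits, 18 host bits
Binary: 11111111111111000000000000000000
Mask: 255.252.0.0


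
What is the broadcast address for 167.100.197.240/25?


Network: 167.100.197.128/25
Host bits = 7
Set all host bits to 1:
Broadcast: 167.100.197.255


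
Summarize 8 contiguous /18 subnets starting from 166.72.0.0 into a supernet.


Original prefix: /18
Number of subnets: 8 = 2^3
New prefix = 18 - 3 = 15
Supernet: 166.72.0.0/15


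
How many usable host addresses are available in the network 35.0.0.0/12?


Host bits = 32 - 12 = 20
Total addresses = 2^20 = 1048576
Usable = total - 2 (network and broadcast)
Usable hosts: 1048574


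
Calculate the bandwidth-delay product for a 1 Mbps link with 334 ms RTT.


BDP = bandwidth * RTT
= 1 Mbps * 334 ms
= 1 * 1e6 * 334 / 1000 bits
= 334000 bits
= 41750 bytes
= 40.7715 KB
BDP = 334000 bits (41750 bytes)


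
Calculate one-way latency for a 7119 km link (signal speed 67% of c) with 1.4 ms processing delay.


Speed = 0.67 * 3e5 km/s = 201000 km/s
Propagation delay = 7119 / 201000 = 0.0354 s = 35.4179 ms
Processing delay = 1.4 ms
Total one-way latency = 36.8179 ms


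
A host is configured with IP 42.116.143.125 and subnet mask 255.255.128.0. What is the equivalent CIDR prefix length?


Binary: 11111111.11111111.10000000.00000000
Count leading 1s
Prefix: /17


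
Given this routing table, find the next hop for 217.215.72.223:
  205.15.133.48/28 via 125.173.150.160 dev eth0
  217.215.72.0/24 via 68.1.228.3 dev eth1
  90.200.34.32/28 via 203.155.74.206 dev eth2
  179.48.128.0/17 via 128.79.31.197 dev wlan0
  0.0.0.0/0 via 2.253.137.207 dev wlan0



Longest prefix match for 217.215.72.223:
  /28 205.15.133.48: no
  /24 217.215.72.0: MATCH
  /28 90.200.34.32: no
  /17 179.48.128.0: no
  /0 0.0.0.0: MATCH
Selected: next-hop 68.1.228.3 via eth1 (matched /24)


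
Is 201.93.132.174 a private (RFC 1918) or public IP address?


RFC 1918 private ranges:
  10.0.0.0/8 (10.0.0.0 - 10.255.255.255)
  172.16.0.0/12 (172.16.0.0 - 172.31.255.255)
  192.168.0.0/16 (192.168.0.0 - 192.168.255.255)
Public (not in any RFC 1918 range)


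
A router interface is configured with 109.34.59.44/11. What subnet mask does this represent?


/11 means 11 network bits, 21 host bits
Binary: 11111111111000000000000000000000
Mask: 255.224.0.0


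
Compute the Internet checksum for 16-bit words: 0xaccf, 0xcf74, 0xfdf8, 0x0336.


Sum all words (with carry folding):
+ 0xaccf = 0xaccf
+ 0xcf74 = 0x7c44
+ 0xfdf8 = 0x7a3d
+ 0x0336 = 0x7d73
One's complement: ~0x7d73
Checksum = 0x828c


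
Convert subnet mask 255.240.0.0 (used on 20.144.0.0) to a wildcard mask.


Subnet mask: 255.240.0.0
Wildcard = 255.255.255.255 - subnet mask
255 - 255 = 0
255 - 240 = 15
255 - 0 = 255
255 - 0 = 255
Wildcard: 0.15.255.255


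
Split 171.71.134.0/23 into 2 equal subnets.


New prefix = 23 + 1 = 24
Each subnet has 256 addresses
  171.71.134.0/24
  171.71.135.0/24
Subnets: 171.71.134.0/24, 171.71.135.0/24


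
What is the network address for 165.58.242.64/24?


IP:   10100101.00111010.11110010.01000000
Mask: 11111111.11111111.11111111.00000000
AND operation:
Net:  10100101.00111010.11110010.00000000
Network: 165.58.242.0/24


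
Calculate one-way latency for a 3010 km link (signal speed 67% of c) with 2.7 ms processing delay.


Speed = 0.67 * 3e5 km/s = 201000 km/s
Propagation delay = 3010 / 201000 = 0.015 s = 14.9751 ms
Processing delay = 2.7 ms
Total one-way latency = 17.6751 ms


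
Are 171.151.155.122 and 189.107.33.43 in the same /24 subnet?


Mask: 255.255.255.0
171.151.155.122 AND mask = 171.151.155.0
189.107.33.43 AND mask = 189.107.33.0
No, different subnets (171.151.155.0 vs 189.107.33.0)


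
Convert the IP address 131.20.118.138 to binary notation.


131 = 10000011
20 = 00010100
118 = 01110110
138 = 10001010
Binary: 10000011.00010100.01110110.10001010


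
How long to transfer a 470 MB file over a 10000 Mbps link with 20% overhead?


Effective throughput = 10000 * (1 - 20/100) = 8000 Mbps
File size in Mb = 470 * 8 = 3760 Mb
Time = 3760 / 8000
Time = 0.47 seconds


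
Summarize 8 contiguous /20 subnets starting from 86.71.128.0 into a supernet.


Original prefix: /20
Number of subnets: 8 = 2^3
New prefix = 20 - 3 = 17
Supernet: 86.71.128.0/17


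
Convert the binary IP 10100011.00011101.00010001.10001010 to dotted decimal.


10100011 = 163
00011101 = 29
00010001 = 17
10001010 = 138
IP: 163.29.17.138


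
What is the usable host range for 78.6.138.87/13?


Network: 78.0.0.0
Broadcast: 78.7.255.255
First usable = network + 1
Last usable = broadcast - 1
Range: 78.0.0.1 to 78.7.255.254


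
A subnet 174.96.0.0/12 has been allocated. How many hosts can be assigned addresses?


Host bits = 32 - 12 = 20
Total addresses = 2^20 = 1048576
Usable = total - 2 (network and broadcast)
Usable hosts: 1048574


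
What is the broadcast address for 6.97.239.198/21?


Network: 6.97.232.0/21
Host bits = 11
Set all host bits to 1:
Broadcast: 6.97.239.255


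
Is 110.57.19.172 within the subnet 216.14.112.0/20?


Subnet network: 216.14.112.0
Test IP AND mask: 110.57.16.0
No, 110.57.19.172 is not in 216.14.112.0/20


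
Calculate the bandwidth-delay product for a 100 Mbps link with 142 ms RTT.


BDP = bandwidth * RTT
= 100 Mbps * 142 ms
= 100 * 1e6 * 142 / 1000 bits
= 14200000 bits
= 1775000 bytes
= 1733.3984 KB
BDP = 14200000 bits (1775000 bytes)


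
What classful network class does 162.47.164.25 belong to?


First octet: 162
Binary: 10100010
10xxxxxx -> Class B (128-191)
Class B, default mask 255.255.0.0 (/16)


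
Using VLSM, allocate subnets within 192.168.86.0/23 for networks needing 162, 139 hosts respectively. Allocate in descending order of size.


162 hosts -> /24 (254 usable): 192.168.86.0/24
139 hosts -> /24 (254 usable): 192.168.87.0/24
Allocation: 192.168.86.0/24 (162 hosts, 254 usable); 192.168.87.0/24 (139 hosts, 254 usable)


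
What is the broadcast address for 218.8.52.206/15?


Network: 218.8.0.0/15
Host bits = 17
Set all host bits to 1:
Broadcast: 218.9.255.255


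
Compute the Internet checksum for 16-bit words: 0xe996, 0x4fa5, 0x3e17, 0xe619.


Sum all words (with carry folding):
+ 0xe996 = 0xe996
+ 0x4fa5 = 0x393c
+ 0x3e17 = 0x7753
+ 0xe619 = 0x5d6d
One's complement: ~0x5d6d
Checksum = 0xa292
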